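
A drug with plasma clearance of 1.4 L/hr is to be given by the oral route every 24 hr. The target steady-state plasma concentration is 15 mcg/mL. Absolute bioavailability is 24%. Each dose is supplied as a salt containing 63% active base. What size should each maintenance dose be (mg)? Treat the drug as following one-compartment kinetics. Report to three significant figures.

3330 mg

D = CL × Css × τ / F / S = 1.400 × 15 × 24 / 0.24 / 0.63 = 3333 mg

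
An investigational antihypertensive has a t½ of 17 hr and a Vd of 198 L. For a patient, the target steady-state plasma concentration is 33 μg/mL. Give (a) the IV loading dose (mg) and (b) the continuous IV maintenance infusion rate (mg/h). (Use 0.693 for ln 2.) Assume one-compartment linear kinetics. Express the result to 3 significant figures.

(a) 6530 mg; (b) 266 mg/h

LD = Vd × C = 198.0 × 33 = 6534 mg
CL = 0.693 × Vd / t½ = 0.693 × 198.0 / 17 = 8.071 L/h
Infusion rate = CL × Css = 8.071 × 33 = 266.3 mg/h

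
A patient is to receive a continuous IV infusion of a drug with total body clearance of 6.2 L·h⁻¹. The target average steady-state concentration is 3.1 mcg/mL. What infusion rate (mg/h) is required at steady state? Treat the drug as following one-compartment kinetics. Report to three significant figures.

Rate = CL × Css = 6.200 × 3.1 = 19.22 mg/h

19.2 mg/h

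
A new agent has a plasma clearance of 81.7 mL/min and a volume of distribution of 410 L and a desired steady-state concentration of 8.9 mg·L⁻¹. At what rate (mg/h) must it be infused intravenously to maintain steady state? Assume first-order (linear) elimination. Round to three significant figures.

43.6 mg/h

CL = 81.7 mL/min × 60/1000 = 4.902 L/h
Vd does not affect the maintenance rate; only clearance governs steady-state input.
Rate = CL × Css = 4.902 × 8.9 = 43.63 mg/h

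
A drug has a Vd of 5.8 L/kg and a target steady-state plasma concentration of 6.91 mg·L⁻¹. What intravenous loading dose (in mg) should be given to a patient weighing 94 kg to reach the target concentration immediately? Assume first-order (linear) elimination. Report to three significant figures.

Total Vd = 5.8 × 94 = 545.2 L
The loading dose fills Vd to the target concentration.
LD = Vd × C = 545.2 × 6.910 = 3767 mg

3770 mg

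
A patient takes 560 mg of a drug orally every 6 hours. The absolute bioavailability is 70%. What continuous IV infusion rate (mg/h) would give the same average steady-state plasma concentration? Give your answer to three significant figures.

65.3 mg/h

Equivalent systemic input: infusion rate = F·D/τ.
Rate = 0.7 × 560 / 6 = 65.33 mg/h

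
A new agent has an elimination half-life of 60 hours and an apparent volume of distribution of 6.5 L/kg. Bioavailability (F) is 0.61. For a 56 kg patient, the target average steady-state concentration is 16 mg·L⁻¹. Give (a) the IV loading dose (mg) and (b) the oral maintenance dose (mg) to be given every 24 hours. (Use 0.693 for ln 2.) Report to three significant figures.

Vd = 6.5 L/kg × 56 kg = 364.0 L
LD = Vd × C = 364.0 × 16 = 5824 mg
CL = 0.693 × Vd / t½ = 0.693 × 364.0 / 60 = 4.204 L/h
D = CL × Css × τ / F = 4.204 × 16 × 24 / 0.61 = 2646 mg

(a) 5820 mg; (b) 2650 mg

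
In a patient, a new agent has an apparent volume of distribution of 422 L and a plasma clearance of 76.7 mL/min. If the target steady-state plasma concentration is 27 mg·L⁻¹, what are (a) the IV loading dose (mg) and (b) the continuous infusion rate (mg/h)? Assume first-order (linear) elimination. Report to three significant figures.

Loading: fill Vd to C_target → 422.0 L × 27 mg/L = 11390 mg
Convert clearance: 76.7 mL/min × 60 min/h ÷ 1000 mL/L = 4.602 L/h
Maintenance infusion rate = CL × Css = 4.602 × 27 = 124.3 mg/h

(a) 11400 mg; (b) 124 mg/h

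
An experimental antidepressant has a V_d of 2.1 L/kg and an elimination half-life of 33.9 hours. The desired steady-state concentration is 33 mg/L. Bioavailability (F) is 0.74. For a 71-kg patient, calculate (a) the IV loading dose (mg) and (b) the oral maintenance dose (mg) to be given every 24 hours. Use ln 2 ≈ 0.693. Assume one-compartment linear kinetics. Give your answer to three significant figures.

Total Vd = 2.1 × 71 = 149.1 L
LD = Vd × C = 149.1 × 33 = 4920 mg
CL = 0.693 × Vd / t½ = 0.693 × 149.1 / 33.9 = 3.048 L/h
D = CL × Css × τ / F = 3.048 × 33 × 24 / 0.74 = 3262 mg

(a) 4920 mg; (b) 3260 mg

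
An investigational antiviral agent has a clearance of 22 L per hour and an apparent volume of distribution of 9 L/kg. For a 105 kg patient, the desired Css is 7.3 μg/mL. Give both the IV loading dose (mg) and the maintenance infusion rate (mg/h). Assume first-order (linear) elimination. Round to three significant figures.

(a) 6900 mg; (b) 161 mg/h

Vd = 9 L/kg × 105 kg = 945.0 L
LD = Vd · C_target = 945.0 × 7.3 = 6899 mg
Infusion rate = 22.00 L/h × 7.3 mg/L = 160.6 mg/h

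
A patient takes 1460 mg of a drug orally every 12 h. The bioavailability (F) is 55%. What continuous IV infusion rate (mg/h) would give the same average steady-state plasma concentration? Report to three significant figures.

66.9 mg/h

Equivalent systemic input: infusion rate = F·D/τ.
Rate = 0.55 × 1460 / 12 = 66.92 mg/h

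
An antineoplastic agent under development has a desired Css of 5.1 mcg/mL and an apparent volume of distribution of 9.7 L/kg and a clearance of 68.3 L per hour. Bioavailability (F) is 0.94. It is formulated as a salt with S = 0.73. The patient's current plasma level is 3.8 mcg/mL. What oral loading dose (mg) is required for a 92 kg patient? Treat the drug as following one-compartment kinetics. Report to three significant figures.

Total Vd = 9.7 × 92 = 892.4 L
Concentration deficit ΔC = 5.1 − 3.8 = 1.300 mg/L
LD = Vd × ΔC / F / S = 892.4 × 1.300 / 0.94 / 0.73 = 1691 mg

1690 mg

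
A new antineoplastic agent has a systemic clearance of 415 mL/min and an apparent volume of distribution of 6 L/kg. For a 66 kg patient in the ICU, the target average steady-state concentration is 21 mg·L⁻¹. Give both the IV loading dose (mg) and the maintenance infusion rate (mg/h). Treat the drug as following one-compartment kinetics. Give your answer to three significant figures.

(a) 8320 mg; (b) 523 mg/h

Total Vd = 6 × 66 = 396.0 L
Loading dose = Vd × C = 396.0 × 21 = 8316 mg
CL = 415 mL/min = 415 × 0.06 = 24.90 L/h
Maintenance: replace elimination → rate = CL × Css = 24.90 × 21 = 522.9 mg/h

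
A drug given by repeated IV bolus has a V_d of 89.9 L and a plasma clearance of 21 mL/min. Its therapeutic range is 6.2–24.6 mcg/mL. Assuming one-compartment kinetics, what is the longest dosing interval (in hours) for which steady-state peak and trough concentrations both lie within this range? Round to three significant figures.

98.3 h

CL = 21 mL/min = 21 × 0.06 = 1.260 L/h
k = CL / Vd = 1.260 / 89.90 = 0.01402 h⁻¹
Between IV bolus doses, concentration decays as C = C₀·e^(−kτ), so C_peak/C_trough = e^(kτ).
τ_max = ln(C_peak/C_trough) / k = ln(24.6/6.2) / 0.01402 = 1.378 / 0.01402 = 98.29 h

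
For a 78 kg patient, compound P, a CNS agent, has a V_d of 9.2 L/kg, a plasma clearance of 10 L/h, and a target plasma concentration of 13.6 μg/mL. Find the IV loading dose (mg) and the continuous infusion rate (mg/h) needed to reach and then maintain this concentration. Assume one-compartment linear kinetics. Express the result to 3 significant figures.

Vd(total) = 78 kg × 9.2 L/kg = 717.6 L
Loading dose = Vd × C = 717.6 × 13.6 = 9759 mg
Infusion rate = 10.00 L/h × 13.6 mg/L = 136.0 mg/h

(a) 9760 mg; (b) 136 mg/h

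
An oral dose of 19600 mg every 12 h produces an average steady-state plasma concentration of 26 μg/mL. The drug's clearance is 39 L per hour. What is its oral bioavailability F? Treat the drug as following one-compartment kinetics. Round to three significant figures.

F·D/τ = CL·Css at steady state → F = CL·Css·τ / D.
F = 39 × 26 × 12 / 19600 = 0.621

0.621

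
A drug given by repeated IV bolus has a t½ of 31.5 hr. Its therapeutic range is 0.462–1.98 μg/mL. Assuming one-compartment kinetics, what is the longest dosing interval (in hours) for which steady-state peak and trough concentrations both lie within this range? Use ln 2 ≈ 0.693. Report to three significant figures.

k = 0.693 / t½ = 0.693 / 31.5 = 0.02200 h⁻¹
Between IV bolus doses, concentration decays as C = C₀·e^(−kτ), so C_peak/C_trough = e^(kτ).
τ_max = ln(C_peak/C_trough) / k = ln(1.98/0.462) / 0.02200 = 1.455 / 0.02200 = 66.14 h

66.1 h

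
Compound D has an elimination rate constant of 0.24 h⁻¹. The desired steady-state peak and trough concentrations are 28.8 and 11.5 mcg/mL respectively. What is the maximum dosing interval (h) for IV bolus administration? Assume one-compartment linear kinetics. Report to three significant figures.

Between IV bolus doses, concentration decays as C = C₀·e^(−kτ), so C_peak/C_trough = e^(kτ).
τ_max = ln(C_peak/C_trough) / k = ln(28.8/11.5) / 0.2400 = 0.9180 / 0.2400 = 3.825 h

3.83 h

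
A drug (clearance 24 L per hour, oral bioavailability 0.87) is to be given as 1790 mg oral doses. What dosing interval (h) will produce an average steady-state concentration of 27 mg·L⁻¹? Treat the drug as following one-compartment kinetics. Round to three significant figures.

2.40 h

F·D/τ = CL·Css → τ = F·D / (CL·Css).
τ = 0.87 × 1790 / (24 × 27) = 2.403 h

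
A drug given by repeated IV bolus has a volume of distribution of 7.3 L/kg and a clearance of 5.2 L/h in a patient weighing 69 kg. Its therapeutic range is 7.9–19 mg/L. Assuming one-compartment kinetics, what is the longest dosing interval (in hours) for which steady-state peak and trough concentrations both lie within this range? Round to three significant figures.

85.0 h

Total Vd = 7.3 × 69 = 503.7 L
k = CL / Vd = 5.200 / 503.7 = 0.01032 h⁻¹
Between IV bolus doses, concentration decays as C = C₀·e^(−kτ), so C_peak/C_trough = e^(kτ).
τ_max = ln(C_peak/C_trough) / k = ln(19/7.9) / 0.01032 = 0.8776 / 0.01032 = 85.04 h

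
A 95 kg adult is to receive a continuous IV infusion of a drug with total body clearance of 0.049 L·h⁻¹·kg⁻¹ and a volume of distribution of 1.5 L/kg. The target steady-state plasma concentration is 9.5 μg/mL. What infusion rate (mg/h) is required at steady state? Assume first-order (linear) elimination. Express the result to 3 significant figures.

44.2 mg/h

CL = 0.049 L·h⁻¹·kg⁻¹ × 95 kg = 4.655 L/h
At steady state, infusion rate equals elimination rate: rate in = CL × Css.
R₀ = 4.655 × 9.5 = 44.22 mg/h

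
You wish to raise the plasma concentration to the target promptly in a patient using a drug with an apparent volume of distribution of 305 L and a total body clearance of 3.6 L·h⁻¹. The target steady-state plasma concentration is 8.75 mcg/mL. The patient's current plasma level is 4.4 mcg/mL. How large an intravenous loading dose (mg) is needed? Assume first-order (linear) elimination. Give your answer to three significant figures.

Loading dose depends on Vd (not clearance): it fills the distribution volume.
Concentration deficit ΔC = 8.75 − 4.4 = 4.350 mg/L
LD = Vd × ΔC = 305.0 × 4.350 = 1327 mg

1330 mg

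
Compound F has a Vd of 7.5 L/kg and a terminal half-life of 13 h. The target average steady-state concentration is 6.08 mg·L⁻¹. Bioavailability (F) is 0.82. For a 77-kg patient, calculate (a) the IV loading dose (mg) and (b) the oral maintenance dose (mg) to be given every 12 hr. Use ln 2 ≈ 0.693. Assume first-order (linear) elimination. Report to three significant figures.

(a) 3510 mg; (b) 2740 mg

Vd(total) = 77 kg × 7.5 L/kg = 577.5 L
LD = Vd × C = 577.5 × 6.08 = 3511 mg
CL = 0.693 × Vd / t½ = 0.693 × 577.5 / 13 = 30.79 L/h
D = CL × Css × τ / F = 30.79 × 6.08 × 12 / 0.82 = 2740 mg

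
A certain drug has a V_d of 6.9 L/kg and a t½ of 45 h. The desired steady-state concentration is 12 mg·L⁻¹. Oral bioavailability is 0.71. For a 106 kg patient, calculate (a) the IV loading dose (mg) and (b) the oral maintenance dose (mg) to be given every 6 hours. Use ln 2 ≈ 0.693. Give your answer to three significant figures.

(a) 8780 mg; (b) 1140 mg

Total Vd = 6.9 × 106 = 731.4 L
LD = Vd × C = 731.4 × 12 = 8777 mg
CL = 0.693 × Vd / t½ = 0.693 × 731.4 / 45 = 11.26 L/h
D = CL × Css × τ / F = 11.26 × 12 × 6 / 0.71 = 1142 mg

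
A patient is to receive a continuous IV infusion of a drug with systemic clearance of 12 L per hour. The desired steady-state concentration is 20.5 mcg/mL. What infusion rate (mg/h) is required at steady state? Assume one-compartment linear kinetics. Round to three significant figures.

246 mg/h

At steady state, infusion rate equals elimination rate: rate in = CL × Css.
Rate = CL × Css = 12.00 × 20.5 = 246.0 mg/h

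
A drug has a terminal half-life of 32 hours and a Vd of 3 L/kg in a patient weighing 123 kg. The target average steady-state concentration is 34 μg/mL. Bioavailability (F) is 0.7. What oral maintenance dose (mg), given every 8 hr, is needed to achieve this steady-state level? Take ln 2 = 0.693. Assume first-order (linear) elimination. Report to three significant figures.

Total Vd = 3 × 123 = 369.0 L
CL = 0.693 × Vd / t½ = 0.693 × 369.0 / 32 = 7.991 L/h
D = CL × Css × τ / F = 7.991 × 34 × 8 / 0.7 = 3105 mg

3110 mg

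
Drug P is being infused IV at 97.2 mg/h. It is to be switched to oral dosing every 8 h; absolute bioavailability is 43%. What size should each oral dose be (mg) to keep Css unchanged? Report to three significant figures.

To maintain the same Css, the systemic dosing rate must be unchanged: F·D/τ = infusion rate.
D = rate × τ / F = 97.2 × 8 / 0.43 = 1808 mg

1810 mg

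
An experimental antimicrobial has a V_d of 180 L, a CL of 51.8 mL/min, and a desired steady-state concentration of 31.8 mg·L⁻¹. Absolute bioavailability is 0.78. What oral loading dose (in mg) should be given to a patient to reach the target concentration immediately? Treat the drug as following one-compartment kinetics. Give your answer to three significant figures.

The loading dose fills Vd to the target concentration.
LD = Vd × C / F = 180.0 × 31.80 / 0.78 = 7338 mg

7340 mg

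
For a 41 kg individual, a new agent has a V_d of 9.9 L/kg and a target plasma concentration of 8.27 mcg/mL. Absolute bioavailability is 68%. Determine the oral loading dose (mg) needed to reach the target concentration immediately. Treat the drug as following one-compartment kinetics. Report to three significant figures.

4940 mg

Vd(total) = 41 kg × 9.9 L/kg = 405.9 L
LD = Vd × C / F = 405.9 × 8.270 / 0.68 = 4936 mg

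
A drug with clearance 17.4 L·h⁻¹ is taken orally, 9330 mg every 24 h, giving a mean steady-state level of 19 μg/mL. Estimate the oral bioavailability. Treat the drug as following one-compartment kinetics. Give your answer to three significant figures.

0.850

F·D/τ = CL·Css at steady state → F = CL·Css·τ / D.
F = 17.4 × 19 × 24 / 9330 = 0.850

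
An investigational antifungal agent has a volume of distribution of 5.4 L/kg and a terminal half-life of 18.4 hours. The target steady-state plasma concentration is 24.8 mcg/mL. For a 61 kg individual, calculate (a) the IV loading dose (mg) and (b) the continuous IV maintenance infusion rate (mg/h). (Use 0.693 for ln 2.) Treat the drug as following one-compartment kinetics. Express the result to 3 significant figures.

(a) 8170 mg; (b) 308 mg/h

Total Vd = 5.4 × 61 = 329.4 L
LD = Vd × C = 329.4 × 24.8 = 8169 mg
CL = 0.693 × Vd / t½ = 0.693 × 329.4 / 18.4 = 12.41 L/h
Infusion rate = CL × Css = 12.41 × 24.8 = 307.8 mg/h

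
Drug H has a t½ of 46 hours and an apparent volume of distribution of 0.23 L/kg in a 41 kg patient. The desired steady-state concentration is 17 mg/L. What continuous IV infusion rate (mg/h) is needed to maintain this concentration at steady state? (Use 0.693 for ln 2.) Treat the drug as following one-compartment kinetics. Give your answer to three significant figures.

2.42 mg/h

Vd(total) = 41 kg × 0.23 L/kg = 9.430 L
CL = 0.693 × Vd / t½ = 0.693 × 9.430 / 46 = 0.1421 L/h
Infusion rate = CL × Css = 0.1421 × 17 = 2.416 mg/h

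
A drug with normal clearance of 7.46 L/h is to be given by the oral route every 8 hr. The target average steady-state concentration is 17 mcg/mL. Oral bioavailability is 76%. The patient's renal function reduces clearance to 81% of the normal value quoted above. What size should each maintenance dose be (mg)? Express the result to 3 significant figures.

1080 mg

Patient clearance = 0.81 × 7.460 = 6.043 L/h
D = CL × Css × τ / F = 6.043 × 17 × 8 / 0.76 = 1081 mg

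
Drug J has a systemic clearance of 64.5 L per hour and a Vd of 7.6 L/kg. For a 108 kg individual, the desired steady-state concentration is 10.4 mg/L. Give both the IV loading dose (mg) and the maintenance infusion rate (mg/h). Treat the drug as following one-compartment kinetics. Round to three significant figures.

(a) 8540 mg; (b) 671 mg/h

Vd = 7.6 L/kg × 108 kg = 820.8 L
Loading: fill Vd to C_target → 820.8 L × 10.4 mg/L = 8536 mg
Maintenance: replace elimination → rate = CL × Css = 64.50 × 10.4 = 670.8 mg/h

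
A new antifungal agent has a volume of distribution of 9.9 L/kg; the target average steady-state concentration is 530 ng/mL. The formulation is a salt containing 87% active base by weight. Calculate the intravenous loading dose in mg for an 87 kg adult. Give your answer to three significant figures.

525 mg

Vd = 9.9 L/kg × 87 kg = 861.3 L
C = 530 ng/mL = 0.5300 mg/L
LD = Vd × C / S = 861.3 × 0.5300 / 0.87 = 524.7 mg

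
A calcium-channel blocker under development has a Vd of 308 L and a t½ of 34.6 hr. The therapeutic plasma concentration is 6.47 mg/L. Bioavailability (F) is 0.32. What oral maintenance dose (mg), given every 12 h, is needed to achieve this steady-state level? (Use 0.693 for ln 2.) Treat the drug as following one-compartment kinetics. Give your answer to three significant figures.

CL = 0.693 × Vd / t½ = 0.693 × 308.0 / 34.6 = 6.169 L/h
D = CL × Css × τ / F = 6.169 × 6.47 × 12 / 0.32 = 1497 mg

1500 mg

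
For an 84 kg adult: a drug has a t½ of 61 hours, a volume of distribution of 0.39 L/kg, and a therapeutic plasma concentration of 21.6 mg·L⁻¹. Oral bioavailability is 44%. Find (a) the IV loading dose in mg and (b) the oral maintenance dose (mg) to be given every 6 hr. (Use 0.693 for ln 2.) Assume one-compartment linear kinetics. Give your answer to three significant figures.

Total Vd = 0.39 × 84 = 32.76 L
LD = Vd × C = 32.76 × 21.6 = 707.6 mg
CL = 0.693 × Vd / t½ = 0.693 × 32.76 / 61 = 0.3722 L/h
D = CL × Css × τ / F = 0.3722 × 21.6 × 6 / 0.44 = 109.6 mg

(a) 708 mg; (b) 110 mg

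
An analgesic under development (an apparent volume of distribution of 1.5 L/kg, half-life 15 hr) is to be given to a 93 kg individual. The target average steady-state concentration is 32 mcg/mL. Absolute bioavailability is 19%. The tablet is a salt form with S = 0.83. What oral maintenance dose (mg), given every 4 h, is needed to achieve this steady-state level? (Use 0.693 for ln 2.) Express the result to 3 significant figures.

Total Vd = 1.5 × 93 = 139.5 L
CL = 0.693 × Vd / t½ = 0.693 × 139.5 / 15 = 6.445 L/h
D = CL × Css × τ / F / S = 6.445 × 32 × 4 / 0.19 / 0.83 = 5231 mg

5230 mg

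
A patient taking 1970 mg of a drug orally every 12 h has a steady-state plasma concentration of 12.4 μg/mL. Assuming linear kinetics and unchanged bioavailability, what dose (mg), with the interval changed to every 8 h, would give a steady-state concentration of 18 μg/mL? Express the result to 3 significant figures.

For first-order elimination, Css ∝ F·D/(CL·τ); F and CL are unchanged, so Css ∝ D/τ.
D₂ = D₁ × (Css,target / Css,current) × (τ₂/τ₁) = 1970 × (18/12.4) × (8/12) = 1906 mg

1910 mg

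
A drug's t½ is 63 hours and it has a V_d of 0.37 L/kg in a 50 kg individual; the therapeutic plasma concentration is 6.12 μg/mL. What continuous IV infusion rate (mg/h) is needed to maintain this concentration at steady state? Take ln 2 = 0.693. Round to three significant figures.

1.25 mg/h

Vd = 0.37 L/kg × 50 kg = 18.50 L
CL = ln 2 · Vd / t½ = 0.693 × 18.50 / 63 = 0.2035 L/h
Infusion rate = CL × Css = 0.2035 × 6.12 = 1.245 mg/h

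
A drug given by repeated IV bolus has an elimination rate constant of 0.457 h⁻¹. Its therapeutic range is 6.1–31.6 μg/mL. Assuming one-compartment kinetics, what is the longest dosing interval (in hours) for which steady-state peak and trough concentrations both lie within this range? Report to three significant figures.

3.60 h

Between IV bolus doses, concentration decays as C = C₀·e^(−kτ), so C_peak/C_trough = e^(kτ).
τ_max = ln(C_peak/C_trough) / k = ln(31.6/6.1) / 0.4570 = 1.645 / 0.4570 = 3.600 h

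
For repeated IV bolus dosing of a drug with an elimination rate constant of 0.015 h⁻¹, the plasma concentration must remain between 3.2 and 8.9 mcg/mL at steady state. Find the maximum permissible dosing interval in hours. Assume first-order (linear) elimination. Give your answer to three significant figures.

Between IV bolus doses, concentration decays as C = C₀·e^(−kτ), so C_peak/C_trough = e^(kτ).
τ_max = ln(C_peak/C_trough) / k = ln(8.9/3.2) / 0.01500 = 1.023 / 0.01500 = 68.20 h

68.2 h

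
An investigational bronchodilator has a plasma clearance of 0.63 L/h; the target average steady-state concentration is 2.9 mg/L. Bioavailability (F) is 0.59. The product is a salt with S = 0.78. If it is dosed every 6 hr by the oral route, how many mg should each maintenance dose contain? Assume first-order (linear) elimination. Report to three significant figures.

D = CL × Css × τ / F / S = 0.6300 × 2.9 × 6 / 0.59 / 0.78 = 23.82 mg

23.8 mg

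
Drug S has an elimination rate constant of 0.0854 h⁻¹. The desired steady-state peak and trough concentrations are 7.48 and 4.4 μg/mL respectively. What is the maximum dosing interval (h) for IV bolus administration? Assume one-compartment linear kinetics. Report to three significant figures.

6.21 h

Between IV bolus doses, concentration decays as C = C₀·e^(−kτ), so C_peak/C_trough = e^(kτ).
τ_max = ln(C_peak/C_trough) / k = ln(7.48/4.4) / 0.08540 = 0.5306 / 0.08540 = 6.213 h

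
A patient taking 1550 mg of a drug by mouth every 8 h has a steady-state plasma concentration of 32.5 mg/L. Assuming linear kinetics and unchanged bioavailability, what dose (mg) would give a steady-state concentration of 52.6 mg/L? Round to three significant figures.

With linear kinetics, Css is proportional to dose rate (D/τ) at fixed clearance.
D₂ = D₁ × (Css,target / Css,current) = 1550 × 52.6/32.5 = 2509 mg

2510 mg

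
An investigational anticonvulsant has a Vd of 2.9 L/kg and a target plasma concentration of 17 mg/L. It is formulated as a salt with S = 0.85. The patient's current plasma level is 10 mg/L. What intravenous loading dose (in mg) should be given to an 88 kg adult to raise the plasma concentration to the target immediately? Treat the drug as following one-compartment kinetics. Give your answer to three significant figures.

Total Vd = 2.9 × 88 = 255.2 L
The loading dose fills Vd to the target concentration.
Concentration deficit ΔC = 17 − 10 = 7.000 mg/L
LD = Vd × ΔC / S = 255.2 × 7.000 / 0.85 = 2102 mg

2100 mg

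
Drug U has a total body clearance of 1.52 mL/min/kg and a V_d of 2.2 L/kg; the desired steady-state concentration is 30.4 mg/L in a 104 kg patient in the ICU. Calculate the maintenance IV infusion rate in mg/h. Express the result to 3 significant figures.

CL = 1.52 mL/min/kg × 104 kg = 158.1 mL/min = 158.1 × 60/1000 = 9.486 L/h
R₀ = 9.486 × 30.4 = 288.4 mg/h

288 mg/h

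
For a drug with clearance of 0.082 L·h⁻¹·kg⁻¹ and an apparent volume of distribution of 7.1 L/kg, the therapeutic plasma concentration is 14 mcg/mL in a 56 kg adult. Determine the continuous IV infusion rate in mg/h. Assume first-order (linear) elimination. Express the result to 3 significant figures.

64.3 mg/h

CL = 0.082 L·h⁻¹·kg⁻¹ × 56 kg = 4.592 L/h
At steady state, infusion rate equals elimination rate: rate in = CL × Css.
Rate = CL × Css = 4.592 × 14 = 64.29 mg/h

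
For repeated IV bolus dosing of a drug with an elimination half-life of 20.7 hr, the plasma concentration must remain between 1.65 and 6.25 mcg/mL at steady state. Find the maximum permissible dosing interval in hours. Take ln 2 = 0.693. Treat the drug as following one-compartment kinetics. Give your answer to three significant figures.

k = 0.693 / t½ = 0.693 / 20.7 = 0.03348 h⁻¹
Between IV bolus doses, concentration decays as C = C₀·e^(−kτ), so C_peak/C_trough = e^(kτ).
τ_max = ln(C_peak/C_trough) / k = ln(6.25/1.65) / 0.03348 = 1.332 / 0.03348 = 39.78 h

39.8 h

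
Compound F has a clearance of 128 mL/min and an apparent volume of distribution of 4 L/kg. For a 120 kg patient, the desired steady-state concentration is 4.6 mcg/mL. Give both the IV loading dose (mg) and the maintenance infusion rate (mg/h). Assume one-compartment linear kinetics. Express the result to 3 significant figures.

(a) 2210 mg; (b) 35.3 mg/h

Vd(total) = 120 kg × 4 L/kg = 480.0 L
LD = Vd · C_target = 480.0 × 4.6 = 2208 mg
CL = 128 mL/min = 128 × 0.06 = 7.680 L/h
Maintenance infusion rate = CL × Css = 7.680 × 4.6 = 35.33 mg/h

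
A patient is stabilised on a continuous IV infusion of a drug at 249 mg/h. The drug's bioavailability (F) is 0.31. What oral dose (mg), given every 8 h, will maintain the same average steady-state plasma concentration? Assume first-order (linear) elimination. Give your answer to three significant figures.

6430 mg

To maintain the same Css, the systemic dosing rate must be unchanged: F·D/τ = infusion rate.
D = rate × τ / F = 249 × 8 / 0.31 = 6426 mg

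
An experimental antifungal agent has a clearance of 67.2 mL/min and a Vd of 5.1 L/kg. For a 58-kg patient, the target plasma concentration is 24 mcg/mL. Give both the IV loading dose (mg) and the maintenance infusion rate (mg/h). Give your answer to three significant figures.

(a) 7100 mg; (b) 96.8 mg/h

Total Vd = 5.1 × 58 = 295.8 L
LD = Vd · C_target = 295.8 × 24 = 7099 mg
CL = 67.2 mL/min × 60/1000 = 4.032 L/h
Maintenance infusion rate = CL × Css = 4.032 × 24 = 96.77 mg/h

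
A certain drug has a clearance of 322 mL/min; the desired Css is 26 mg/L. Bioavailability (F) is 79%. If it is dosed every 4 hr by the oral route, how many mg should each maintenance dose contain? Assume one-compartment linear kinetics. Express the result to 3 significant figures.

2540 mg

CL = 322 mL/min = 322 × 0.06 = 19.32 L/h
D = CL × Css × τ / F = 19.32 × 26 × 4 / 0.79 = 2543 mg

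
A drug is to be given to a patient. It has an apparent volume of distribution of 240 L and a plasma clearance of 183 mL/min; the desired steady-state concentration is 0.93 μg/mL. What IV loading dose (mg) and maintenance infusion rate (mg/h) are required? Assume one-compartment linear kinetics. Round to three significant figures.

LD = Vd · C_target = 240.0 × 0.93 = 223.2 mg
CL = 183 mL/min × 60/1000 = 10.98 L/h
Infusion rate = 10.98 L/h × 0.93 mg/L = 10.21 mg/h

(a) 223 mg; (b) 10.2 mg/h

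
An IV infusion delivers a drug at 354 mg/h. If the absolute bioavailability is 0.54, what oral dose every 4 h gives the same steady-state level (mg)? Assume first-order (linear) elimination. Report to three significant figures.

2620 mg

To maintain the same Css, the systemic dosing rate must be unchanged: F·D/τ = infusion rate.
D = rate × τ / F = 354 × 4 / 0.54 = 2622 mg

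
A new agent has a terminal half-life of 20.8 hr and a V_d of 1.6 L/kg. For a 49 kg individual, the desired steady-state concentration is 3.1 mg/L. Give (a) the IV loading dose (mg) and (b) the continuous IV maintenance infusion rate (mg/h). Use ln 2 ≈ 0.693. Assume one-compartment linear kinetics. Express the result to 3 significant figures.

(a) 243 mg; (b) 8.10 mg/h

Total Vd = 1.6 × 49 = 78.40 L
LD = Vd × C = 78.40 × 3.1 = 243.0 mg
CL = 0.693 × Vd / t½ = 0.693 × 78.40 / 20.8 = 2.612 L/h
Infusion rate = CL × Css = 2.612 × 3.1 = 8.097 mg/h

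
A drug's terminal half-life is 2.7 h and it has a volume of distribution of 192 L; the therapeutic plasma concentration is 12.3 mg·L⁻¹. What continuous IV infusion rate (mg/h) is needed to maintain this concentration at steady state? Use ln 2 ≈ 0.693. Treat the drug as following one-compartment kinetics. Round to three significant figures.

CL = 0.693 × Vd / t½ = 0.693 × 192.0 / 2.7 = 49.28 L/h
Infusion rate = CL × Css = 49.28 × 12.3 = 606.1 mg/h

606 mg/h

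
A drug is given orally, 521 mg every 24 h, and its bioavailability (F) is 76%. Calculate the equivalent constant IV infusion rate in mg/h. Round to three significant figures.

Equivalent systemic input: infusion rate = F·D/τ.
Rate = 0.76 × 521 / 24 = 16.50 mg/h

16.5 mg/h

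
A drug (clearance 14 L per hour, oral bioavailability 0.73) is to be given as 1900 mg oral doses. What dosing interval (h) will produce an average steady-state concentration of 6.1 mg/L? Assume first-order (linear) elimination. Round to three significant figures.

F·D/τ = CL·Css → τ = F·D / (CL·Css).
τ = 0.73 × 1900 / (14 × 6.1) = 16.24 h

16.2 h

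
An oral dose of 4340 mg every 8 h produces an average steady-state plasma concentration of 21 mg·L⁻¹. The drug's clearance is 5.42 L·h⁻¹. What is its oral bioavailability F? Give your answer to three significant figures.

F·D/τ = CL·Css at steady state → F = CL·Css·τ / D.
F = 5.42 × 21 × 8 / 4340 = 0.210

0.210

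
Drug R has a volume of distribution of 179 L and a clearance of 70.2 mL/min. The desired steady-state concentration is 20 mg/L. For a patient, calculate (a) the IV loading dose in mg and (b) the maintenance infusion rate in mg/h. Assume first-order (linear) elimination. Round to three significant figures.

Loading dose = Vd × C = 179.0 × 20 = 3580 mg
Convert clearance: 70.2 mL/min × 60 min/h ÷ 1000 mL/L = 4.212 L/h
Maintenance: replace elimination → rate = CL × Css = 4.212 × 20 = 84.24 mg/h

(a) 3580 mg; (b) 84.2 mg/h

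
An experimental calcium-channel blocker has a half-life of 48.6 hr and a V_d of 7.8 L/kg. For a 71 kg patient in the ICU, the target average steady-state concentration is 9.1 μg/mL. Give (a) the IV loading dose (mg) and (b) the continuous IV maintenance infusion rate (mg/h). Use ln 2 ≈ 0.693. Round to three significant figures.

Vd(total) = 71 kg × 7.8 L/kg = 553.8 L
LD = Vd × C = 553.8 × 9.1 = 5040 mg
CL = 0.693 × Vd / t½ = 0.693 × 553.8 / 48.6 = 7.897 L/h
Infusion rate = CL × Css = 7.897 × 9.1 = 71.86 mg/h

(a) 5040 mg; (b) 71.9 mg/h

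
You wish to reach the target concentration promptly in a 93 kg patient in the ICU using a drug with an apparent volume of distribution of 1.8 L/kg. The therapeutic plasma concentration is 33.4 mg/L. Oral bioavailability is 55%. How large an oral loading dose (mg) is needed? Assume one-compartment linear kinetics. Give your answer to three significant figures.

10200 mg

Total Vd = 1.8 × 93 = 167.4 L
LD = Vd × C / F = 167.4 × 33.40 / 0.55 = 10170 mg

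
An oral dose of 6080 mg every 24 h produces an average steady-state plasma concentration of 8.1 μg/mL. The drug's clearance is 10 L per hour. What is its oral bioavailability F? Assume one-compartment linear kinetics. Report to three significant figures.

F·D/τ = CL·Css at steady state → F = CL·Css·τ / D.
F = 10 × 8.1 × 24 / 6080 = 0.320

0.320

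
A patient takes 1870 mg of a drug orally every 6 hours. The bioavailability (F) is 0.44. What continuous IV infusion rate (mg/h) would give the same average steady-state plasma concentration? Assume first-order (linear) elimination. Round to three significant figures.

Equivalent systemic input: infusion rate = F·D/τ.
Rate = 0.44 × 1870 / 6 = 137.1 mg/h

137 mg/h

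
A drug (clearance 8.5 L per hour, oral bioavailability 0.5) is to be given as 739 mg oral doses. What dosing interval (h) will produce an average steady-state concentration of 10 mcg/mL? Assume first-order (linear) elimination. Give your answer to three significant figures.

4.35 h

F·D/τ = CL·Css → τ = F·D / (CL·Css).
τ = 0.5 × 739 / (8.5 × 10) = 4.347 h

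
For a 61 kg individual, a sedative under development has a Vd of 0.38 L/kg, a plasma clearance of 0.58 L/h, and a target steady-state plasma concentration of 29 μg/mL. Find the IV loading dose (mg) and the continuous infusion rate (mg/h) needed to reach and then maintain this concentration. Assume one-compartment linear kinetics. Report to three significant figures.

Vd(total) = 61 kg × 0.38 L/kg = 23.18 L
Loading: fill Vd to C_target → 23.18 L × 29 mg/L = 672.2 mg
Infusion rate = 0.5800 L/h × 29 mg/L = 16.82 mg/h

(a) 672 mg; (b) 16.8 mg/h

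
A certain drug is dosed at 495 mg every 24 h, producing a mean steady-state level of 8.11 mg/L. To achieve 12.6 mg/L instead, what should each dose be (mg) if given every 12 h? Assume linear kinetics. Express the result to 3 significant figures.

385 mg

For first-order elimination, Css ∝ F·D/(CL·τ); F and CL are unchanged, so Css ∝ D/τ.
D₂ = D₁ × (Css,target / Css,current) × (τ₂/τ₁) = 495 × (12.6/8.11) × (12/24) = 384.5 mg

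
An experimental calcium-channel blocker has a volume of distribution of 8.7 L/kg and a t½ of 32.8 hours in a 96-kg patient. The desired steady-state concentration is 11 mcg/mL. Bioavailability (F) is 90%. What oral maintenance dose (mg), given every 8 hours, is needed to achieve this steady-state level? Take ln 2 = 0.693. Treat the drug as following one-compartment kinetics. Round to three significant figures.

1730 mg

Vd(total) = 96 kg × 8.7 L/kg = 835.2 L
CL = ln 2 · Vd / t½ = 0.693 × 835.2 / 32.8 = 17.65 L/h
D = CL × Css × τ / F = 17.65 × 11 × 8 / 0.9 = 1726 mg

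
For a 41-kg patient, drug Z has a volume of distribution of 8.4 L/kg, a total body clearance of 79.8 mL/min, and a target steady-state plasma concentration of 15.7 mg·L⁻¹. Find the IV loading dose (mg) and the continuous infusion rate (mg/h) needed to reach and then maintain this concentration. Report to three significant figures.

Vd = 8.4 L/kg × 41 kg = 344.4 L
Loading dose = Vd × C = 344.4 × 15.7 = 5407 mg
CL = 79.8 mL/min = 79.8 × 0.06 = 4.788 L/h
Infusion rate = 4.788 L/h × 15.7 mg/L = 75.17 mg/h

(a) 5410 mg; (b) 75.2 mg/h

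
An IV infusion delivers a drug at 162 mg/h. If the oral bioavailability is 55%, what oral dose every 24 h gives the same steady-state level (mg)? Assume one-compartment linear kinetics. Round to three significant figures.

7070 mg

To maintain the same Css, the systemic dosing rate must be unchanged: F·D/τ = infusion rate.
D = rate × τ / F = 162 × 24 / 0.55 = 7069 mg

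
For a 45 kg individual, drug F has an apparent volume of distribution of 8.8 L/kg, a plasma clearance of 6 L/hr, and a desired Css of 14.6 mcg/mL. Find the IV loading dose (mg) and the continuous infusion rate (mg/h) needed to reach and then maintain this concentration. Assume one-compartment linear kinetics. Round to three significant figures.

Total Vd = 8.8 × 45 = 396.0 L
Loading dose = Vd × C = 396.0 × 14.6 = 5782 mg
Maintenance: replace elimination → rate = CL × Css = 6.000 × 14.6 = 87.60 mg/h

(a) 5780 mg; (b) 87.6 mg/h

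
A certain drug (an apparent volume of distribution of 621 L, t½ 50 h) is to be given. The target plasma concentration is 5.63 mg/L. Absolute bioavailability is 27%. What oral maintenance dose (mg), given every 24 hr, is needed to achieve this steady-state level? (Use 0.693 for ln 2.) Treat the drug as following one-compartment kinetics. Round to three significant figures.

4310 mg

CL = ln 2 · Vd / t½ = 0.693 × 621.0 / 50 = 8.607 L/h
D = CL × Css × τ / F = 8.607 × 5.63 × 24 / 0.27 = 4307 mg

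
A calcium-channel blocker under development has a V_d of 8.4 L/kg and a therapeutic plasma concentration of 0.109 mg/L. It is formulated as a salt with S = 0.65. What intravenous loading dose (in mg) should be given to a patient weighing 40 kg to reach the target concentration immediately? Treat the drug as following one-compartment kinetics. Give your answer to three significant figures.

Total Vd = 8.4 × 40 = 336.0 L
LD = Vd × C / S = 336.0 × 0.1090 / 0.65 = 56.34 mg

56.3 mg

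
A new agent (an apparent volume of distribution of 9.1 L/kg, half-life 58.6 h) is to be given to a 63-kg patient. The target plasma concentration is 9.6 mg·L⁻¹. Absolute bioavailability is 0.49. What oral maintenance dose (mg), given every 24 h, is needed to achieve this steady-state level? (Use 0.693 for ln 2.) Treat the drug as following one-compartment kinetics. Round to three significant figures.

3190 mg

Vd(total) = 63 kg × 9.1 L/kg = 573.3 L
CL = ln 2 · Vd / t½ = 0.693 × 573.3 / 58.6 = 6.780 L/h
D = CL × Css × τ / F = 6.780 × 9.6 × 24 / 0.49 = 3188 mg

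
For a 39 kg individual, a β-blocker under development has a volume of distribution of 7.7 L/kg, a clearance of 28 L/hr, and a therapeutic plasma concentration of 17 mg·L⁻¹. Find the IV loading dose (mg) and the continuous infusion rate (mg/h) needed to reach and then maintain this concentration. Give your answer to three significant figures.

Vd(total) = 39 kg × 7.7 L/kg = 300.3 L
Loading dose = Vd × C = 300.3 × 17 = 5105 mg
Maintenance: replace elimination → rate = CL × Css = 28.00 × 17 = 476.0 mg/h

(a) 5110 mg; (b) 476 mg/h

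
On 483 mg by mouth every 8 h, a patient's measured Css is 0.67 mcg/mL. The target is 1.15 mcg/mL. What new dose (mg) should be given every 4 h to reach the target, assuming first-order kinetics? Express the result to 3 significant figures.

415 mg

With linear kinetics, Css is proportional to dose rate (D/τ) at fixed clearance.
D₂ = D₁ × (Css,target / Css,current) × (τ₂/τ₁) = 483 × (1.15/0.67) × (4/8) = 414.5 mg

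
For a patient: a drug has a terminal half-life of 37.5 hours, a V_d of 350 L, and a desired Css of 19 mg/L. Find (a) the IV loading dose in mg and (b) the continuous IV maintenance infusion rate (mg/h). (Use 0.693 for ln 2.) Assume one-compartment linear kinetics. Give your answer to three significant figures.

LD = Vd × C = 350.0 × 19 = 6650 mg
CL = 0.693 × Vd / t½ = 0.693 × 350.0 / 37.5 = 6.468 L/h
Infusion rate = CL × Css = 6.468 × 19 = 122.9 mg/h

(a) 6650 mg; (b) 123 mg/h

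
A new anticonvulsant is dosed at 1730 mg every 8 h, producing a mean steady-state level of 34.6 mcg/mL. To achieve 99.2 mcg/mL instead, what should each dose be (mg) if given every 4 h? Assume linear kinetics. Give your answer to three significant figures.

With linear kinetics, Css is proportional to dose rate (D/τ) at fixed clearance.
D₂ = D₁ × (Css,target / Css,current) × (τ₂/τ₁) = 1730 × (99.2/34.6) × (4/8) = 2480 mg

2480 mg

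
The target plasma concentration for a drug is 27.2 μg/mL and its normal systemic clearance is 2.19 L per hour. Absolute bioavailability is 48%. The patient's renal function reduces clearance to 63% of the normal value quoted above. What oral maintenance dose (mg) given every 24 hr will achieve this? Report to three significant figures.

Patient clearance = 0.63 × 2.190 = 1.380 L/h
At steady state, dose per interval replaces the amount cleared in that interval: F·D/τ = CL·Css.
D = CL × Css × τ / F = 1.380 × 27.2 × 24 / 0.48 = 1877 mg

1880 mg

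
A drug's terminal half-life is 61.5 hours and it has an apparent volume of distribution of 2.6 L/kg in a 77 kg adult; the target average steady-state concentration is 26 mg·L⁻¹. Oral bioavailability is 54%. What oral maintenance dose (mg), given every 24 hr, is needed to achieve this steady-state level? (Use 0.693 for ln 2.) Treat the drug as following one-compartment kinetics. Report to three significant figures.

Vd(total) = 77 kg × 2.6 L/kg = 200.2 L
CL = 0.693 × Vd / t½ = 0.693 × 200.2 / 61.5 = 2.256 L/h
D = CL × Css × τ / F = 2.256 × 26 × 24 / 0.54 = 2607 mg

2610 mg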